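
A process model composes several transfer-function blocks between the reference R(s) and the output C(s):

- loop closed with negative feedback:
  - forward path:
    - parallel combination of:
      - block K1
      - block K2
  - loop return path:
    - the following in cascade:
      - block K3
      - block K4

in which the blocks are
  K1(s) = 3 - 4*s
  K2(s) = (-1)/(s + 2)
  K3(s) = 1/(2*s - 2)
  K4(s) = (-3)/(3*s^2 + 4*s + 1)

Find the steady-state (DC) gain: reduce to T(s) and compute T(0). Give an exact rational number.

[1] reduce the parallel group K1, K2 gives (-4*s^2 - 5*s + 5)/(s + 2)
[2] multiply K3, K4 (series) gives (-3)/(6*s^3 + 2*s^2 - 6*s - 2)
[3] collapse the loop ((K1+K2) forward, (K3*K4) return) gives (-24*s^5 - 38*s^4 + 44*s^3 + 48*s^2 - 20*s - 10)/(6*s^4 + 14*s^3 + 10*s^2 + s - 19)
Evaluating the step-3 result (the overall T(s)) at s = 0 gives T(0) = -10/(-19) = 10/19.

Answer: 10/19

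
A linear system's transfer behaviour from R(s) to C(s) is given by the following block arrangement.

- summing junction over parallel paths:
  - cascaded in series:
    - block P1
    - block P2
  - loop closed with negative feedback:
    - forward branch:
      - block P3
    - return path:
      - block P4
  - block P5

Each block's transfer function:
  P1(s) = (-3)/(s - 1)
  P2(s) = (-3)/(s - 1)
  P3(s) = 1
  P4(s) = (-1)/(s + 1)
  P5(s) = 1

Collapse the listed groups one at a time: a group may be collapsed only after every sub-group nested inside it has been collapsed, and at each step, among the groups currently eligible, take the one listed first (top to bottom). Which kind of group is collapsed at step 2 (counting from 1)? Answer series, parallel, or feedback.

Step 1. series reduction of P1, P2
Step 2. collapse the loop (P3 forward, P4 return)
Step 3. combine (P1*P2), [P3/(1+P3*P4)], P5 in parallel
At step 2 the group reduced is feedback.

Hence the answer: feedback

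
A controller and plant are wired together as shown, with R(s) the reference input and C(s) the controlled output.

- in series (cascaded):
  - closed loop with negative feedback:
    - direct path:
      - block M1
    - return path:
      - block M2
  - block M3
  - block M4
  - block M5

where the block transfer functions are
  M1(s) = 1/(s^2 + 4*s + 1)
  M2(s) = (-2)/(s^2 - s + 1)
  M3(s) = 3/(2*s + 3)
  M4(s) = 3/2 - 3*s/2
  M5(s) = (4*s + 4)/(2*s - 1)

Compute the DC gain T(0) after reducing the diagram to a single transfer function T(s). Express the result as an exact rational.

Answer: 6

Working:
Step 1 - collapse the loop (M1 forward, M2 return) gives (s^2 - s + 1)/(s^4 + 3*s^3 - 2*s^2 + 3*s - 1)
Step 2 - cascade [M1/(1+M1*M2)], M3, M4, M5 gives (-18*s^4 + 18*s^3 - 18*s + 18)/(4*s^6 + 16*s^5 + s^4 - 5*s^3 + 14*s^2 - 13*s + 3)
DC gain: substitute s = 0 into T(s) from step 2: T(0) = 18/3 = 6.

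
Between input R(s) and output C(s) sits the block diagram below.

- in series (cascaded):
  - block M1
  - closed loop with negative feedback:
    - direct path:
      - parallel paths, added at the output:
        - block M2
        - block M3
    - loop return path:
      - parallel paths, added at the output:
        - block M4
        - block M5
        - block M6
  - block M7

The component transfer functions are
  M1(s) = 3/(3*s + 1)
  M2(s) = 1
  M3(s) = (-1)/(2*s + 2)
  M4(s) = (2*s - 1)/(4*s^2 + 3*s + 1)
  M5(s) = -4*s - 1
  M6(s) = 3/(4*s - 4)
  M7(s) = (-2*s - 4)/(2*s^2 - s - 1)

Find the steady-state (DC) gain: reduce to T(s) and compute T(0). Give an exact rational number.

Step 1. combine M2, M3 in parallel: (2*s + 1)/(2*s + 2)
Step 2. parallel reduction of M4, M5, M6: (-64*s^4 + 56*s^2 + 21*s + 11)/(16*s^3 - 4*s^2 - 8*s - 4)
Step 3. collapse the loop ((M2+M3) forward, (M4+M5+M6) return): (-32*s^4 - 8*s^3 + 20*s^2 + 16*s + 4)/(128*s^5 + 32*s^4 - 136*s^3 - 74*s^2 - 19*s - 3)
Step 4. cascade M1, [(M2+M3)/(1+(M2+M3)*(M4+M5+M6))], M7: (96*s^3 + 264*s^2 + 168*s + 48)/(384*s^6 + 224*s^5 - 376*s^4 - 358*s^3 - 131*s^2 - 28*s - 3)
Evaluating the step-4 result (the overall T(s)) at s = 0 gives T(0) = 48/(-3) = -16.

Hence the answer: -16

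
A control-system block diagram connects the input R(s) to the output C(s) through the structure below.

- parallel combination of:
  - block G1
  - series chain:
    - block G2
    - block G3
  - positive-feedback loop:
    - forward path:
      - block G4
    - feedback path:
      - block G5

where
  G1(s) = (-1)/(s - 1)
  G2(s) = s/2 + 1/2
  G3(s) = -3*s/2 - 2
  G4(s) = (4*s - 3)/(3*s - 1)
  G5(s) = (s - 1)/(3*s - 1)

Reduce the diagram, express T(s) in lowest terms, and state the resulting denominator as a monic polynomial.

(1) multiply G2, G3 (series) gives -3*s^2/4 - 7*s/4 - 1
(2) apply the feedback formula to G4, G5 gives (12*s^2 - 13*s + 3)/(5*s^2 + s - 2)
(3) parallel reduction of G1, (G2*G3), [G4/(1-G4*G5)] gives (-15*s^5 - 23*s^4 + 65*s^3 - 89*s^2 + 58*s - 12)/(20*s^3 - 16*s^2 - 12*s + 8)
T(s) is the step-3 result (common factors already cancelled). Leading coefficient of the denominator: 20. Divide through by 20 for the monic polynomial.

Therefore the answer is s^3 - 4*s^2/5 - 3*s/5 + 2/5.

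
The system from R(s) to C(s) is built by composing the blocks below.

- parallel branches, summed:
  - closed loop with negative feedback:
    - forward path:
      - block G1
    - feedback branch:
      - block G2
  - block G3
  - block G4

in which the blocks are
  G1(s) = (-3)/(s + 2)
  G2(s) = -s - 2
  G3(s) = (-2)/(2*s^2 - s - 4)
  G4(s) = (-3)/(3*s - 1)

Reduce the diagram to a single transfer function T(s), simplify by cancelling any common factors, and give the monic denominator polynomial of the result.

Step 1. apply the feedback formula to G1, G2 = (-3)/(4*s + 8)
Step 2. combine [G1/(1+G1*G2)], G3, G4 in parallel = (-42*s^3 - 45*s^2 + 65*s + 100)/(24*s^4 + 28*s^3 - 84*s^2 - 72*s + 32)
That last expression is T(s), already simplified. Scaling its denominator by 1/24 (the reciprocal of the leading coefficient) yields the monic denominator.

Final answer: s^4 + 7*s^3/6 - 7*s^2/2 - 3*s + 4/3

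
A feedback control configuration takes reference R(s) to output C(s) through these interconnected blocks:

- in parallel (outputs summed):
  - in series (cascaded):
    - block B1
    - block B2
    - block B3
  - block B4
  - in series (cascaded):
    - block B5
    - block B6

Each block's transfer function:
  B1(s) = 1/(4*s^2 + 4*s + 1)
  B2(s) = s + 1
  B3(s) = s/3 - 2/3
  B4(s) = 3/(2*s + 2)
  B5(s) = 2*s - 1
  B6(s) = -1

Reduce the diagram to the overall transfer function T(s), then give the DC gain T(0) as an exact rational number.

The answer is 11/6.

Reasoning:
Step 1 - multiply B1, B2, B3 (series): (s^2 - s - 2)/(12*s^2 + 12*s + 3)
Step 2 - multiply B5, B6 (series): 1 - 2*s
Step 3 - combine (B1*B2*B3), B4, (B5*B6) in parallel: (-48*s^4 - 70*s^3 + 24*s^2 + 48*s + 11)/(24*s^3 + 48*s^2 + 30*s + 6)
Evaluating the step-3 result (the overall T(s)) at s = 0 gives T(0) = 11/6.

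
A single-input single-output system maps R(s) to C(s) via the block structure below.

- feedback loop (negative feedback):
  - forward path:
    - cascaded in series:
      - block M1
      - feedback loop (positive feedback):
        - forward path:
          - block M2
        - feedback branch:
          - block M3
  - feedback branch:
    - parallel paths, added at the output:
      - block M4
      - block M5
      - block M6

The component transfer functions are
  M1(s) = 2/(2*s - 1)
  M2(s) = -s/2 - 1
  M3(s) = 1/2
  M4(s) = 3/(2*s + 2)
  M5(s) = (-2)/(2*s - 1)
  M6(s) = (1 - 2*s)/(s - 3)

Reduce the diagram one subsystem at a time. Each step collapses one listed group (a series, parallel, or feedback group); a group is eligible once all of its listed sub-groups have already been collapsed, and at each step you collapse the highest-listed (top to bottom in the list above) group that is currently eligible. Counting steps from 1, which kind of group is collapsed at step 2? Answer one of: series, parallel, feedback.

Reducing step by step:

Step 1 - reduce the feedback loop with forward M2 and return M3
Step 2 - multiply M1, [M2/(1-M2*M3)] (series)
Step 3 - parallel reduction of M4, M5, M6
Step 4 - collapse the loop ((M1*[M2/(1-M2*M3)]) forward, (M4+M5+M6) return)
The group at step 2 is a series group.

Answer: series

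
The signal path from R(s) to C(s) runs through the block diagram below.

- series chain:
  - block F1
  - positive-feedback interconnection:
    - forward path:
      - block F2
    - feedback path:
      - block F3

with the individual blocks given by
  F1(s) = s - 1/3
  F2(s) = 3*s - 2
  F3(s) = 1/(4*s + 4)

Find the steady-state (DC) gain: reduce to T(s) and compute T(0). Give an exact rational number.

The answer is 4/9.

Reasoning:
Step 1. apply the feedback formula to F2, F3; result (12*s^2 + 4*s - 8)/(s + 6)
Step 2. cascade F1, [F2/(1-F2*F3)]; result (36*s^3 - 28*s + 8)/(3*s + 18)
The step-2 result is T(s). Setting s = 0: T(0) = 8/18 = 4/9.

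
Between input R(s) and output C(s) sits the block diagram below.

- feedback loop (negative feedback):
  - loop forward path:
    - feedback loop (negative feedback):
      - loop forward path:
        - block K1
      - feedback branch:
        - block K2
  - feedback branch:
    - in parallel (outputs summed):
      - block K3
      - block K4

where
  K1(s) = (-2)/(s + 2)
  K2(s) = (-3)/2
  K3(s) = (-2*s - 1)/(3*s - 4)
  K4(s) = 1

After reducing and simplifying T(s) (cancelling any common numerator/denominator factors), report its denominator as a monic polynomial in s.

Reducing step by step:

1. reduce the feedback loop with forward K1 and return K2: (-2)/(s + 5)
2. reduce the parallel group K3, K4: (s - 5)/(3*s - 4)
3. apply the feedback formula to [K1/(1+K1*K2)], (K3+K4): (8 - 6*s)/(3*s^2 + 9*s - 10)
Step 3 gives the fully reduced T(s), with no common factor left to cancel. The denominator's leading coefficient is 3, so divide each of its coefficients by 3 to get the monic form.

Answer: s^2 + 3*s - 10/3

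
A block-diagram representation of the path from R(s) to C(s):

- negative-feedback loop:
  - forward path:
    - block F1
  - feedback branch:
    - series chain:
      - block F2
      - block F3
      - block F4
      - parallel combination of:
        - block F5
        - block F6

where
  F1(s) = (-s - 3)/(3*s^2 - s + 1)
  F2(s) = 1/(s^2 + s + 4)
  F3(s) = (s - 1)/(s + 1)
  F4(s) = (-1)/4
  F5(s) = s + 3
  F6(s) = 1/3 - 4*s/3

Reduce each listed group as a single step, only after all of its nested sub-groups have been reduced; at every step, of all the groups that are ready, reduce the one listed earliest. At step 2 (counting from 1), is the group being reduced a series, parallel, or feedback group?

The answer is series.

Reasoning:
(1) parallel reduction of F5, F6
(2) series reduction of F2, F3, F4, (F5+F6)
(3) feedback reduction of F1, (F2*F3*F4*(F5+F6))
The group at step 2 is a series group.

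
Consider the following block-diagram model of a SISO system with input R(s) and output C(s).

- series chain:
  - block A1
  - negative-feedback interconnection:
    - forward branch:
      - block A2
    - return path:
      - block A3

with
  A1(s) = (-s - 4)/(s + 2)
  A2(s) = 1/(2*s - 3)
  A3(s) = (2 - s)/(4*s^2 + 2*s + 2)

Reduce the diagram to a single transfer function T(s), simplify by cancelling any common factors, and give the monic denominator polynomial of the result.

Step 1 - collapse the loop (A2 forward, A3 return) -> (4*s^2 + 2*s + 2)/(8*s^3 - 8*s^2 - 3*s - 4)
Step 2 - multiply A1, [A2/(1+A2*A3)] (series) -> (-4*s^3 - 18*s^2 - 10*s - 8)/(8*s^4 + 8*s^3 - 19*s^2 - 10*s - 8)
T(s) is the step-2 result (common factors already cancelled). Leading coefficient of the denominator: 8. Divide through by 8 for the monic polynomial.

Therefore the answer is s^4 + s^3 - 19*s^2/8 - 5*s/4 - 1.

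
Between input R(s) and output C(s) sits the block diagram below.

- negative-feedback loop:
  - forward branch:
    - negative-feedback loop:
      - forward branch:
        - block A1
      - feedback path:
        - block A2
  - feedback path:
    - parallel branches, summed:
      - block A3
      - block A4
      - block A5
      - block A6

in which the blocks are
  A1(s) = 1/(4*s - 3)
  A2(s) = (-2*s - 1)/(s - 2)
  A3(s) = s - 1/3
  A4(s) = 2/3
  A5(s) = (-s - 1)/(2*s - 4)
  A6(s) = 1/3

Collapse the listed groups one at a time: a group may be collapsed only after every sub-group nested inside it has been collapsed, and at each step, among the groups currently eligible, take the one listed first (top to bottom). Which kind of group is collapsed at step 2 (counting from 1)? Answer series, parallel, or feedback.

The answer is parallel.

Reasoning:
1. reduce the feedback loop with forward A1 and return A2
2. reduce the parallel group A3, A4, A5, A6
3. close the feedback loop around [A1/(1+A1*A2)], (A3+A4+A5+A6)
So the answer for step 2 is parallel.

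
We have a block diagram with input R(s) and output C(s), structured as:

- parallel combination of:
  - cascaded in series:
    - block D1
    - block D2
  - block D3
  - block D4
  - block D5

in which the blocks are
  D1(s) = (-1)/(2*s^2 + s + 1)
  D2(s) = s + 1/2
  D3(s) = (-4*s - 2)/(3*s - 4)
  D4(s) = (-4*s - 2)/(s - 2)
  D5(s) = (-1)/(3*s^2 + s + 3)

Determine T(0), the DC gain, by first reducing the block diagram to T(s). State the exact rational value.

(1) reduce the series chain D1, D2 = (-2*s - 1)/(4*s^2 + 2*s + 2)
(2) sum the parallel branches (D1*D2), D3, D4, D5 = (-192*s^6 + 14*s^5 + 17*s^4 + 327*s^3 + 275*s^2 + 170*s + 32)/(36*s^6 - 90*s^5 + 56*s^4 - 96*s^3 + 98*s^2 + 4*s + 48)
The step-2 result is T(s). Setting s = 0: T(0) = 32/48 = 2/3.

Final answer: 2/3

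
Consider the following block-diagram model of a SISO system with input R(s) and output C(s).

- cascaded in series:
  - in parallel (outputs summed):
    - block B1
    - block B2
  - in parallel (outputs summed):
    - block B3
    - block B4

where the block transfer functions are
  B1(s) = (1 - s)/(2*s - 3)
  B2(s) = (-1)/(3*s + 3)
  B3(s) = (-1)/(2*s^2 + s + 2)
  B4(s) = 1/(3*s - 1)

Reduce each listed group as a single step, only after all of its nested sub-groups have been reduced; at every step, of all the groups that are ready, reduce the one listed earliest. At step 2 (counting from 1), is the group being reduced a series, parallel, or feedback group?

[1] parallel reduction of B1, B2
[2] combine B3, B4 in parallel
[3] cascade (B1+B2), (B3+B4)
So the answer for step 2 is parallel.

Answer: parallel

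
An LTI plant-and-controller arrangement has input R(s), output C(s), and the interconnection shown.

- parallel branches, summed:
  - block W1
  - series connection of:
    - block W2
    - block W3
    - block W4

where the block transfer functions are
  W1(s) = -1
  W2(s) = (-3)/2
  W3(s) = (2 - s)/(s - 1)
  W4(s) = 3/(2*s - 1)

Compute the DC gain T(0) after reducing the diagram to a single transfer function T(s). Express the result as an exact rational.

(1) series reduction of W2, W3, W4, giving (9*s - 18)/(4*s^2 - 6*s + 2)
(2) add W1, (W2*W3*W4) (parallel), giving (-4*s^2 + 15*s - 20)/(4*s^2 - 6*s + 2)
Step 2 gives the overall T(s). Then T(0) = -20/2 = -10.

Therefore the answer is -10.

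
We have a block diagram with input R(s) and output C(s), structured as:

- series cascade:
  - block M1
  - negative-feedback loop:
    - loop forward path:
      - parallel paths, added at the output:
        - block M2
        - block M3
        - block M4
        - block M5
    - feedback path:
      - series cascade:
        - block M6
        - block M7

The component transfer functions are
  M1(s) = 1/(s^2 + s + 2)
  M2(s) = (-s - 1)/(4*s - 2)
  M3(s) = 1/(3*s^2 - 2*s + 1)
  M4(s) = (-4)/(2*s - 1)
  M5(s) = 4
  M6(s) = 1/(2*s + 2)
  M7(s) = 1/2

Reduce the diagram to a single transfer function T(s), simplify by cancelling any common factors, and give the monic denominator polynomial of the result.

[1] add M2, M3, M4, M5 (parallel); result (45*s^3 - 81*s^2 + 53*s - 19)/(12*s^3 - 14*s^2 + 8*s - 2)
[2] multiply M6, M7 (series); result 1/(4*s + 4)
[3] close the feedback loop around (M2+M3+M4+M5), (M6*M7); result (180*s^4 - 144*s^3 - 112*s^2 + 136*s - 76)/(48*s^4 + 37*s^3 - 105*s^2 + 77*s - 27)
[4] combine M1, [(M2+M3+M4+M5)/(1+(M2+M3+M4+M5)*(M6*M7))] in series; result (180*s^4 - 144*s^3 - 112*s^2 + 136*s - 76)/(48*s^6 + 85*s^5 + 28*s^4 + 46*s^3 - 160*s^2 + 127*s - 54)
That last expression is T(s), already simplified. Scaling its denominator by 1/48 (the reciprocal of the leading coefficient) yields the monic denominator.

Therefore the answer is s^6 + 85*s^5/48 + 7*s^4/12 + 23*s^3/24 - 10*s^2/3 + 127*s/48 - 9/8.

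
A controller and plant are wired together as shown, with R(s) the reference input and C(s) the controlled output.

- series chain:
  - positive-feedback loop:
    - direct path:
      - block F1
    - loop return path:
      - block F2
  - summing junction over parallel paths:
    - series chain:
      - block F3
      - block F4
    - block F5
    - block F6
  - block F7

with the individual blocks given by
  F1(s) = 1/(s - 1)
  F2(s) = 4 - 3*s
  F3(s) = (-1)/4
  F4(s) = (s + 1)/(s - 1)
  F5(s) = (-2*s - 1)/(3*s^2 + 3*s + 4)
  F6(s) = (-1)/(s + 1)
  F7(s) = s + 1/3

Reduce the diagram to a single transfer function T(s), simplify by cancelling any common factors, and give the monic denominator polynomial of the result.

Answer: s^5 - s^4/4 - 11*s^3/12 - 17*s^2/12 - s/12 + 5/3

Working:
[1] feedback reduction of F1, F2, giving 1/(4*s - 5)
[2] series reduction of F3, F4, giving (-s - 1)/(4*s - 4)
[3] reduce the parallel group (F3*F4), F5, F6, giving (-3*s^4 - 29*s^3 - 17*s^2 - 7*s + 16)/(12*s^4 + 12*s^3 + 4*s^2 - 12*s - 16)
[4] cascade [F1/(1-F1*F2)], ((F3*F4)+F5+F6), F7, giving (-9*s^5 - 90*s^4 - 80*s^3 - 38*s^2 + 41*s + 16)/(144*s^5 - 36*s^4 - 132*s^3 - 204*s^2 - 12*s + 240)
That last expression is T(s), already simplified. Scaling its denominator by 1/144 (the reciprocal of the leading coefficient) yields the monic denominator.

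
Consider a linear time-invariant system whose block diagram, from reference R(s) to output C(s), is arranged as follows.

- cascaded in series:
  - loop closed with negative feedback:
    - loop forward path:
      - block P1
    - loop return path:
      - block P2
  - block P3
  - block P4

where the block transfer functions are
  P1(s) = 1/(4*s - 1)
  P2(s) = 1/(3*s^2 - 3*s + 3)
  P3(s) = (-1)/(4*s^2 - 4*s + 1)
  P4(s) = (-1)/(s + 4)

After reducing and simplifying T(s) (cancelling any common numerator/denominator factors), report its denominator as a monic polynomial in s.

Answer: s^6 + 7*s^5/4 - 25*s^4/4 + 445*s^3/48 - 103*s^2/16 + 15*s/8 - 1/6

Working:
Step 1. reduce the feedback loop with forward P1 and return P2; result (3*s^2 - 3*s + 3)/(12*s^3 - 15*s^2 + 15*s - 2)
Step 2. multiply [P1/(1+P1*P2)], P3, P4 (series); result (3*s^2 - 3*s + 3)/(48*s^6 + 84*s^5 - 300*s^4 + 445*s^3 - 309*s^2 + 90*s - 8)
No further cancellation is possible in the step-2 result, so that is T(s). Its denominator becomes monic after dividing by the leading coefficient 48.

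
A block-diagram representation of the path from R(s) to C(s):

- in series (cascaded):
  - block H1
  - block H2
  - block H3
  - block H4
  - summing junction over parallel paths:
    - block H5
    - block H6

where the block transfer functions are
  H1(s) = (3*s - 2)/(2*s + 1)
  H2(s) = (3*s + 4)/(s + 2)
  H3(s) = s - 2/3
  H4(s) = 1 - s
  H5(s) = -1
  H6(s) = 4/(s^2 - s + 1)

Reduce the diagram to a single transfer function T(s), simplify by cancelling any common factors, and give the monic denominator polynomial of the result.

Answer: s^4 + 3*s^3/2 - s^2/2 + 3*s/2 + 1

Working:
Step 1 - add H5, H6 (parallel) = (-s^2 + s + 3)/(s^2 - s + 1)
Step 2 - cascade H1, H2, H3, H4, (H5+H6) = (27*s^6 - 54*s^5 - 90*s^4 + 169*s^3 + 40*s^2 - 140*s + 48)/(6*s^4 + 9*s^3 - 3*s^2 + 9*s + 6)
That last expression is T(s), already simplified. Scaling its denominator by 1/6 (the reciprocal of the leading coefficient) yields the monic denominator.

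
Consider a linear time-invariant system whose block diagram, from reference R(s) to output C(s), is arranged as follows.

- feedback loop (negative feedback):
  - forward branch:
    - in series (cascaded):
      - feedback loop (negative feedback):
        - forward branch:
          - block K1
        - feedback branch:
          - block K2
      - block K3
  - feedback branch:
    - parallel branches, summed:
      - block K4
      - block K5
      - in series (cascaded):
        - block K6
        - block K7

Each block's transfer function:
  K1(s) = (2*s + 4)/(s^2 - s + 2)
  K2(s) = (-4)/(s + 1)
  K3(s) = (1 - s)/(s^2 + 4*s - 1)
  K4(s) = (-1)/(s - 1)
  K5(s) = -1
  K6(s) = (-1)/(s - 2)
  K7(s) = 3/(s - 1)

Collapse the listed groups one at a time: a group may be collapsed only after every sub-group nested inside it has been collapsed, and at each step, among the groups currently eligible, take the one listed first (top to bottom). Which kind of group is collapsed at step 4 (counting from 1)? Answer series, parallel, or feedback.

Step 1: close the feedback loop around K1, K2
Step 2: reduce the series chain [K1/(1+K1*K2)], K3
Step 3: combine K6, K7 in series
Step 4: add K4, K5, (K6*K7) (parallel)
Step 5: feedback reduction of ([K1/(1+K1*K2)]*K3), (K4+K5+(K6*K7))
The group at step 4 is a parallel group.

Answer: parallel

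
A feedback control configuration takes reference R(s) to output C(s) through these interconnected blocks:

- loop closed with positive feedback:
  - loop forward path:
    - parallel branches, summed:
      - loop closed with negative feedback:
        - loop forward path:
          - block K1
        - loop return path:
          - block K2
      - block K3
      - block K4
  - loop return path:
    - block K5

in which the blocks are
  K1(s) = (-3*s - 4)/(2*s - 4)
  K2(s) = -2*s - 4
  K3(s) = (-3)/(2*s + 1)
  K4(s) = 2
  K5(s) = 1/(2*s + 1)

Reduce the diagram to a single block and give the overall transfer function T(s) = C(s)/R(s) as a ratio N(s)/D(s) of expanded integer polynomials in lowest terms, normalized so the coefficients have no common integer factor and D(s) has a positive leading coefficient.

Reducing step by step:

Step 1 - close the feedback loop around K1, K2: (-3*s - 4)/(6*s^2 + 22*s + 12)
Step 2 - reduce the parallel group [K1/(1+K1*K2)], K3, K4: (24*s^3 + 76*s^2 + 15*s - 16)/(12*s^3 + 50*s^2 + 46*s + 12)
Step 3 - collapse the loop (([K1/(1+K1*K2)]+K3+K4) forward, K5 return), giving the overall T(s)

Answer: (48*s^4 + 176*s^3 + 106*s^2 - 17*s - 16)/(24*s^4 + 88*s^3 + 66*s^2 + 55*s + 28)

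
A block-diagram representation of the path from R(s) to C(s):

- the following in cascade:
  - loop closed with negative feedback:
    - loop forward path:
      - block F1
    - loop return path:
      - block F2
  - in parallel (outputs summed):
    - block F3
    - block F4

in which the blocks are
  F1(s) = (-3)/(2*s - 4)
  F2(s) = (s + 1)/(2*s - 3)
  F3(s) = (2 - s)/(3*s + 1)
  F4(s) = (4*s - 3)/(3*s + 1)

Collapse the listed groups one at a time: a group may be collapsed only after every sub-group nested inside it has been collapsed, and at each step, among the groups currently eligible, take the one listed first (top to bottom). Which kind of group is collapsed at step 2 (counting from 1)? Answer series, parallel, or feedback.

Step 1: close the feedback loop around F1, F2
Step 2: add F3, F4 (parallel)
Step 3: combine [F1/(1+F1*F2)], (F3+F4) in series
At step 2 the group reduced is parallel.

Therefore the answer is parallel.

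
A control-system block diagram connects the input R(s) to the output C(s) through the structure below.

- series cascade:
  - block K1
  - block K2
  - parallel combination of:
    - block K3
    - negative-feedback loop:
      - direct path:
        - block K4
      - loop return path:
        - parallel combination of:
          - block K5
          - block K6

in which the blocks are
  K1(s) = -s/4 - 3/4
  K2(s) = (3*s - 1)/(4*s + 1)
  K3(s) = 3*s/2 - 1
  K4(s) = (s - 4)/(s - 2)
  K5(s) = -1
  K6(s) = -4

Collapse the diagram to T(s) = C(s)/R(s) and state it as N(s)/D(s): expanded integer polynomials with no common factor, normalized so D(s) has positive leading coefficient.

Step 1. add K5, K6 (parallel); result -5
Step 2. close the feedback loop around K4, (K5+K6); result (4 - s)/(4*s - 18)
Step 3. reduce the parallel group K3, [K4/(1+K4*(K5+K6))]; result (3*s^2 - 16*s + 11)/(2*s - 9)
Step 4. reduce the series chain K1, K2, (K3+[K4/(1+K4*(K5+K6))]), which is the overall transfer function T(s) = C(s)/R(s) in lowest terms

Final answer: (-9*s^4 + 24*s^3 + 104*s^2 - 136*s + 33)/(32*s^2 - 136*s - 36)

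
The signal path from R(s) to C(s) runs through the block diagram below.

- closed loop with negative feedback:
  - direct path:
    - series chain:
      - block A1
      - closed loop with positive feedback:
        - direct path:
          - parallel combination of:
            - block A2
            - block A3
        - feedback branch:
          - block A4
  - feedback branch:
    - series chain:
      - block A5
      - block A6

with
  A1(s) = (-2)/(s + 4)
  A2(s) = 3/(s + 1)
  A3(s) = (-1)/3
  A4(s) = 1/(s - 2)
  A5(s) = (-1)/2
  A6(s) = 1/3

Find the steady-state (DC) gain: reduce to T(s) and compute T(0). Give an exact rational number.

Answer: -12/23

Working:
Step 1 - sum the parallel branches A2, A3, giving (8 - s)/(3*s + 3)
Step 2 - feedback reduction of (A2+A3), A4, giving (-s^2 + 10*s - 16)/(3*s^2 - 2*s - 14)
Step 3 - multiply A1, [(A2+A3)/(1-(A2+A3)*A4)] (series), giving (2*s^2 - 20*s + 32)/(3*s^3 + 10*s^2 - 22*s - 56)
Step 4 - series reduction of A5, A6, giving (-1)/6
Step 5 - reduce the feedback loop with forward (A1*[(A2+A3)/(1-(A2+A3)*A4)]) and return (A5*A6), giving (6*s^2 - 60*s + 96)/(9*s^3 + 29*s^2 - 56*s - 184)
The step-5 result is T(s). Setting s = 0: T(0) = 96/(-184) = -12/23.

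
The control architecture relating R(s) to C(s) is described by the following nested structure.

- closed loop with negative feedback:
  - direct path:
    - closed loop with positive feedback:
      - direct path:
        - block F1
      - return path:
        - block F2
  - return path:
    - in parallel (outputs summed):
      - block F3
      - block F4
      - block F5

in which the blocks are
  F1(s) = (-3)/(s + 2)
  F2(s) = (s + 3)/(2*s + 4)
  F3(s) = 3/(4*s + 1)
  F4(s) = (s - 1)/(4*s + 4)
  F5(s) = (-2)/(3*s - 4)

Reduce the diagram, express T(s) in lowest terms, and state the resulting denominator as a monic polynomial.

Answer: s^5 + 14*s^4/3 + 103*s^3/16 - 169*s^2/48 - 21*s/4 + 11/3

Working:
Step 1. feedback reduction of F1, F2: (-6*s - 12)/(2*s^2 + 11*s + 17)
Step 2. sum the parallel branches F3, F4, F5: (12*s^3 - 21*s^2 - 43*s - 52)/(48*s^3 - 4*s^2 - 68*s - 16)
Step 3. apply the feedback formula to [F1/(1-F1*F2)], (F3+F4+F5): (-144*s^4 - 276*s^3 + 228*s^2 + 456*s + 96)/(48*s^5 + 224*s^4 + 309*s^3 - 169*s^2 - 252*s + 176)
The result of step 3 is T(s) in lowest terms. Its denominator has leading coefficient 48; dividing the denominator through by 48 makes it monic.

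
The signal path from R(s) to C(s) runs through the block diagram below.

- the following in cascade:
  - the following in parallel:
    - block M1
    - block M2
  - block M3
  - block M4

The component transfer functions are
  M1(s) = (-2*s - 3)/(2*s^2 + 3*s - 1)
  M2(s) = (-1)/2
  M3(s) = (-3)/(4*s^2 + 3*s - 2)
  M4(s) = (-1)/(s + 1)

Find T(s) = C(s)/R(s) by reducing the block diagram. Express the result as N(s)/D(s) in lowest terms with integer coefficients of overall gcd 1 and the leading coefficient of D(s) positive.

Answer: (-6*s - 15)/(16*s^4 + 36*s^3 + 2*s^2 - 18*s + 4)

Working:
(1) sum the parallel branches M1, M2 = (-2*s^2 - 7*s - 5)/(4*s^2 + 6*s - 2)
(2) series reduction of (M1+M2), M3, M4 - this is the overall T(s), already in the required normalized form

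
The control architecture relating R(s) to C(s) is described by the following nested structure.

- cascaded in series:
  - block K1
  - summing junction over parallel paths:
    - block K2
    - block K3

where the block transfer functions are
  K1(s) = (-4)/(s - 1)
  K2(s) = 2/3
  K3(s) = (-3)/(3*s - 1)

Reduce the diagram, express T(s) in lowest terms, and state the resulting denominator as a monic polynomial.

First reduce the diagram to T(s).

Step 1. sum the parallel branches K2, K3, giving (6*s - 11)/(9*s - 3)
Step 2. multiply K1, (K2+K3) (series), giving (44 - 24*s)/(9*s^2 - 12*s + 3)
The result of step 2 is T(s) in lowest terms. Its denominator has leading coefficient 9; dividing the denominator through by 9 makes it monic.

Answer: s^2 - 4*s/3 + 1/3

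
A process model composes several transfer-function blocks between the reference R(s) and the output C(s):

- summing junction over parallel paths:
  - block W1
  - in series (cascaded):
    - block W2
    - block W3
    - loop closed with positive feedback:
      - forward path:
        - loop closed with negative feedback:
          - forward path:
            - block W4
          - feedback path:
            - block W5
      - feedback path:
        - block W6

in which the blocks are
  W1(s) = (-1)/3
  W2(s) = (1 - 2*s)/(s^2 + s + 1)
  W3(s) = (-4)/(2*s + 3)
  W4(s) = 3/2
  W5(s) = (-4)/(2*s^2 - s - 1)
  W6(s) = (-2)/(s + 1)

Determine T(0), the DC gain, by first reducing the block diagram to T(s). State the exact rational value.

1. feedback reduction of W4, W5 = (6*s^2 - 3*s - 3)/(4*s^2 - 2*s - 14)
2. feedback reduction of [W4/(1+W4*W5)], W6 = (6*s^3 + 3*s^2 - 6*s - 3)/(4*s^3 + 14*s^2 - 22*s - 20)
3. combine W2, W3, [[W4/(1+W4*W5)]/(1-[W4/(1+W4*W5)]*W6)] in series = (24*s^4 - 30*s^2 + 6)/(4*s^6 + 24*s^5 + 23*s^4 - 34*s^3 - 84*s^2 - 83*s - 30)
4. combine W1, (W2*W3*[[W4/(1+W4*W5)]/(1-[W4/(1+W4*W5)]*W6)]) in parallel = (-4*s^6 - 24*s^5 + 49*s^4 + 34*s^3 - 6*s^2 + 83*s + 48)/(12*s^6 + 72*s^5 + 69*s^4 - 102*s^3 - 252*s^2 - 249*s - 90)
That last expression is T(s); at s = 0 only the constant terms survive, so T(0) = 48/(-90) = -8/15.

Final answer: -8/15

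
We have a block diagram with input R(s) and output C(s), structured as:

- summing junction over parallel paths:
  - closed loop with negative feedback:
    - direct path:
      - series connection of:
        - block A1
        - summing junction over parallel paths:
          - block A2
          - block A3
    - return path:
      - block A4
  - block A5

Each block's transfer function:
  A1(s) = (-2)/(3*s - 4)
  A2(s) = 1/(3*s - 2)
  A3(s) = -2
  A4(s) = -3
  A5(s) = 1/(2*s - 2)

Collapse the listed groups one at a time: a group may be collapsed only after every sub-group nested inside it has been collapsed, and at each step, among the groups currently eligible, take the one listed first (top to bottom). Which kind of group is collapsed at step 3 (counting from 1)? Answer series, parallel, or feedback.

Reducing step by step:

(1) reduce the parallel group A2, A3
(2) multiply A1, (A2+A3) (series)
(3) close the feedback loop around (A1*(A2+A3)), A4
(4) combine [(A1*(A2+A3))/(1+(A1*(A2+A3))*A4)], A5 in parallel
So the answer for step 3 is feedback.

Answer: feedback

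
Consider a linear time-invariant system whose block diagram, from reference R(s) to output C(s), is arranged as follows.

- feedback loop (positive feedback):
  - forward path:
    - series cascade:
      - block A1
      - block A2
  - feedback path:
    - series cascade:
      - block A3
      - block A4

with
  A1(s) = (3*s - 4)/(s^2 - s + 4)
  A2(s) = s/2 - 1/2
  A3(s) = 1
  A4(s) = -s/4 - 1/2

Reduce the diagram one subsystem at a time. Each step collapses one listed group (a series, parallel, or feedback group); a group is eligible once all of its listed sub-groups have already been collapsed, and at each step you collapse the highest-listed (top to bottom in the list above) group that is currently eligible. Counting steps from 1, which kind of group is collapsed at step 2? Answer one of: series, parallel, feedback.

Step 1: series reduction of A1, A2
Step 2: combine A3, A4 in series
Step 3: collapse the loop ((A1*A2) forward, (A3*A4) return)
Step 2 collapses a series group.

Hence the answer: series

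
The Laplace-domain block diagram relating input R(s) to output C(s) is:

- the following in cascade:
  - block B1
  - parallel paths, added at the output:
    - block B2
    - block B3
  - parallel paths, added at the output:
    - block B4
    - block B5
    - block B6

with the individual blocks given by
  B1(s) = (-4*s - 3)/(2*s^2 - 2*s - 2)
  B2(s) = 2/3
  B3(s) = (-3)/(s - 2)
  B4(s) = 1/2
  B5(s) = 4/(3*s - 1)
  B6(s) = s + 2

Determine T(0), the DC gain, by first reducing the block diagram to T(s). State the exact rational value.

(1) combine B2, B3 in parallel, giving (2*s - 13)/(3*s - 6)
(2) reduce the parallel group B4, B5, B6, giving (6*s^2 + 13*s + 3)/(6*s - 2)
(3) cascade B1, (B2+B3), (B4+B5+B6), giving (-48*s^4 + 172*s^3 + 808*s^2 + 645*s + 117)/(36*s^4 - 120*s^3 + 72*s^2 + 60*s - 24)
Evaluating the step-3 result (the overall T(s)) at s = 0 gives T(0) = 117/(-24) = -39/8.

Final answer: -39/8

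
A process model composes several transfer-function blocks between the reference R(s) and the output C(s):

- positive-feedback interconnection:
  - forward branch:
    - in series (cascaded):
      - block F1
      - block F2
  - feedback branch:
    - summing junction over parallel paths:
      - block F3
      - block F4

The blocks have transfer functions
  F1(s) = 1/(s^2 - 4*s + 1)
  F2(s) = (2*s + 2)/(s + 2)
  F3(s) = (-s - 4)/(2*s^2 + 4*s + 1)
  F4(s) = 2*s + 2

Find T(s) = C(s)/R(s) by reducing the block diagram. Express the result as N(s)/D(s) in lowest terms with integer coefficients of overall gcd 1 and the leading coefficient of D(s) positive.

Step 1. combine F1, F2 in series = (2*s + 2)/(s^3 - 2*s^2 - 7*s + 2)
Step 2. add F3, F4 (parallel) = (4*s^3 + 12*s^2 + 9*s - 2)/(2*s^2 + 4*s + 1)
Step 3. feedback reduction of (F1*F2), (F3+F4); the result is T(s) itself (integer coefficients, no common factor, positive leading denominator coefficient)

Answer: (4*s^3 + 12*s^2 + 10*s + 2)/(2*s^5 - 8*s^4 - 53*s^3 - 68*s^2 - 13*s + 6)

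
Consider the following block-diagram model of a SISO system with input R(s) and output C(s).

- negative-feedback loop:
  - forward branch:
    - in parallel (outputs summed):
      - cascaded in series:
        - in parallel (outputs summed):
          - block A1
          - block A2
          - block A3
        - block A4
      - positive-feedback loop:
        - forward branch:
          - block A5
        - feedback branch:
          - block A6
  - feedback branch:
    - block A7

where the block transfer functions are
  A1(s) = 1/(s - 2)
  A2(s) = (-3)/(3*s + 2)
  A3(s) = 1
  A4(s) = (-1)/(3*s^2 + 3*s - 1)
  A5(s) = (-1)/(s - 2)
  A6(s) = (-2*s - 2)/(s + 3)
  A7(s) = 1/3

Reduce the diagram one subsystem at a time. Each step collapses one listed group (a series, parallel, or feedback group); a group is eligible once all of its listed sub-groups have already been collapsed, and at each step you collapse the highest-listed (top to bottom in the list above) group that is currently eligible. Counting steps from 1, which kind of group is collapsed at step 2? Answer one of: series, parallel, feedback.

The answer is series.

Reasoning:
Step 1. combine A1, A2, A3 in parallel
Step 2. combine (A1+A2+A3), A4 in series
Step 3. apply the feedback formula to A5, A6
Step 4. add ((A1+A2+A3)*A4), [A5/(1-A5*A6)] (parallel)
Step 5. collapse the loop ((((A1+A2+A3)*A4)+[A5/(1-A5*A6)]) forward, A7 return)
So the answer for step 2 is series.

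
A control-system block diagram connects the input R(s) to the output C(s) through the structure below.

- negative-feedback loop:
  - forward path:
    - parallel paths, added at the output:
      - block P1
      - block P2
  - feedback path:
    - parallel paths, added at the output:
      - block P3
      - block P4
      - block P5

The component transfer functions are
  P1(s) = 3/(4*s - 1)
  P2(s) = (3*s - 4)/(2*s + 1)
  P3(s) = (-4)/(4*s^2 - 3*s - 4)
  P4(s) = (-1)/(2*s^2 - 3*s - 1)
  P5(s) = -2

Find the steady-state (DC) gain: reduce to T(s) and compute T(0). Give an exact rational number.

The answer is -7.

Reasoning:
Step 1: sum the parallel branches P1, P2, giving (12*s^2 - 13*s + 7)/(8*s^2 + 2*s - 1)
Step 2: parallel reduction of P3, P4, P5, giving (-16*s^4 + 36*s^3 - 6*s^2 - 15*s)/(8*s^4 - 18*s^3 - 3*s^2 + 15*s + 4)
Step 3: collapse the loop ((P1+P2) forward, (P3+P4+P5) return), giving (-96*s^6 + 320*s^5 - 254*s^4 - 93*s^3 + 168*s^2 - 53*s - 28)/(128*s^6 - 512*s^5 + 720*s^4 - 282*s^3 - 218*s^2 + 112*s + 4)
DC gain: substitute s = 0 into T(s) from step 3: T(0) = -28/4 = -7.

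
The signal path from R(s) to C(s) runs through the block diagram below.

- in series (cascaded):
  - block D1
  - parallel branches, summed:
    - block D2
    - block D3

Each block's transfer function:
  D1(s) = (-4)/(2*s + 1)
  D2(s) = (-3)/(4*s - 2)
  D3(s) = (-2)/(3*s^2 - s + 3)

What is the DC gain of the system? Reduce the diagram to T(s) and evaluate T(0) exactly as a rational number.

(1) combine D2, D3 in parallel, giving (-9*s^2 - 5*s - 5)/(12*s^3 - 10*s^2 + 14*s - 6)
(2) reduce the series chain D1, (D2+D3), giving (18*s^2 + 10*s + 10)/(12*s^4 - 4*s^3 + 9*s^2 + s - 3)
That last expression is T(s); at s = 0 only the constant terms survive, so T(0) = 10/(-3) = -10/3.

Therefore the answer is -10/3.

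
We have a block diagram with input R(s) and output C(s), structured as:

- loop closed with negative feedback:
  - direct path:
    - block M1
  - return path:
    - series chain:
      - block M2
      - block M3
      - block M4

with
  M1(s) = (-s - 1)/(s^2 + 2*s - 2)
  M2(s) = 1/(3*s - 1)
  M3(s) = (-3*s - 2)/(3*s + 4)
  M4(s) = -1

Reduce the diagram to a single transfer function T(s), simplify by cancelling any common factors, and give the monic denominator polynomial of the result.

Step 1 - combine M2, M3, M4 in series; result (3*s + 2)/(9*s^2 + 9*s - 4)
Step 2 - collapse the loop (M1 forward, (M2*M3*M4) return); result (-9*s^3 - 18*s^2 - 5*s + 4)/(9*s^4 + 27*s^3 - 7*s^2 - 31*s + 6)
That last expression is T(s), already simplified. Scaling its denominator by 1/9 (the reciprocal of the leading coefficient) yields the monic denominator.

Therefore the answer is s^4 + 3*s^3 - 7*s^2/9 - 31*s/9 + 2/3.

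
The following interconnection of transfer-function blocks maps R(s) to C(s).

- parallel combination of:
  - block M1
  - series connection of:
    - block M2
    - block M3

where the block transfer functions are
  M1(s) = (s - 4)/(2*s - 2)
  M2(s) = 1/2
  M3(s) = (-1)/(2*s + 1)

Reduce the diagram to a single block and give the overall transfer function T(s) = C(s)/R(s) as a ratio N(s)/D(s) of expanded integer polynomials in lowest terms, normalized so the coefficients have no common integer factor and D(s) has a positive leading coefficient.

1. series reduction of M2, M3; result (-1)/(4*s + 2)
2. sum the parallel branches M1, (M2*M3): this yields T(s), and no further normalization is needed

Hence the answer: (2*s^2 - 8*s - 3)/(4*s^2 - 2*s - 2)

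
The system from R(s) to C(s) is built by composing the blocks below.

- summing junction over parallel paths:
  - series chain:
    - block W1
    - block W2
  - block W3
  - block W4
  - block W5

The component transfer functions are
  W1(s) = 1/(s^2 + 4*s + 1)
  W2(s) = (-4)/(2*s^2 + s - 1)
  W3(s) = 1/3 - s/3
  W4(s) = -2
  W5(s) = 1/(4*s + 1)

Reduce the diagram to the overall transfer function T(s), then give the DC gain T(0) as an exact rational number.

First reduce the diagram to T(s).

Step 1 - cascade W1, W2 -> (-4)/(2*s^4 + 9*s^3 + 5*s^2 - 3*s - 1)
Step 2 - parallel reduction of (W1*W2), W3, W4, W5 -> (-8*s^6 - 78*s^5 - 213*s^4 - 111*s^3 + 57*s^2 - 21*s - 10)/(24*s^5 + 114*s^4 + 87*s^3 - 21*s^2 - 21*s - 3)
That last expression is T(s); at s = 0 only the constant terms survive, so T(0) = -10/(-3) = 10/3.

Answer: 10/3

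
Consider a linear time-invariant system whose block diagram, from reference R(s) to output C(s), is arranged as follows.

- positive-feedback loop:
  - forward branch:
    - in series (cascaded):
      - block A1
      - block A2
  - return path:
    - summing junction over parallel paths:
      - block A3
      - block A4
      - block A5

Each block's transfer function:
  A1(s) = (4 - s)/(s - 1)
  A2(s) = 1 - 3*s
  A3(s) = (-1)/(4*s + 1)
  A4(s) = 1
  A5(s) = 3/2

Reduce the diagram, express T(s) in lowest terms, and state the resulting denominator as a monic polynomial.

[1] combine A1, A2 in series -> (3*s^2 - 13*s + 4)/(s - 1)
[2] combine A3, A4, A5 in parallel -> (20*s + 3)/(8*s + 2)
[3] collapse the loop ((A1*A2) forward, (A3+A4+A5) return) -> (-24*s^3 + 98*s^2 - 6*s - 8)/(60*s^3 - 259*s^2 + 47*s + 14)
The result of step 3 is T(s) in lowest terms. Its denominator has leading coefficient 60; dividing the denominator through by 60 makes it monic.

Hence the answer: s^3 - 259*s^2/60 + 47*s/60 + 7/30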